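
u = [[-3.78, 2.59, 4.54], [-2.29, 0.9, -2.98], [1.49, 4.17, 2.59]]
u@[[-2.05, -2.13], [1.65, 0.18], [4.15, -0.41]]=[[30.86, 6.66], [-6.19, 6.26], [14.57, -3.48]]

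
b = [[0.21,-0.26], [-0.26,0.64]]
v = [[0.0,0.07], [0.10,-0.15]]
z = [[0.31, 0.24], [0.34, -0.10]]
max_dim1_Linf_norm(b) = 0.64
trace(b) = 0.85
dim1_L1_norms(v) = [0.07, 0.25]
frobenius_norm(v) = 0.19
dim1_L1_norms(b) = [0.47, 0.9]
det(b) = 0.07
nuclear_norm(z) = 0.71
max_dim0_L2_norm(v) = 0.17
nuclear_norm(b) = 0.85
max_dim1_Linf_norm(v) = 0.15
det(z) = -0.11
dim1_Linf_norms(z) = [0.31, 0.34]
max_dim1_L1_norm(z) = 0.55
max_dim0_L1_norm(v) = 0.22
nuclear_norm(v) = 0.23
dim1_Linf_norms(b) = [0.26, 0.64]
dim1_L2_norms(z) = [0.39, 0.35]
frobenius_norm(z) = 0.53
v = z @ b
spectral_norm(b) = 0.76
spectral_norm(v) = 0.19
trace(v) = -0.15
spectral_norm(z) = 0.47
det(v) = -0.01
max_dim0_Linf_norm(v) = 0.15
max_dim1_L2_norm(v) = 0.18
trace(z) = 0.21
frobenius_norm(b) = 0.77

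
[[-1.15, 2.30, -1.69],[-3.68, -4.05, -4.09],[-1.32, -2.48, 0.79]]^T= [[-1.15,-3.68,-1.32], [2.3,-4.05,-2.48], [-1.69,-4.09,0.79]]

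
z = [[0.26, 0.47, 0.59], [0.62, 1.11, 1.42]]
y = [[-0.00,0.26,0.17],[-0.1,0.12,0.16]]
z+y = [[0.26, 0.73, 0.76], [0.52, 1.23, 1.58]]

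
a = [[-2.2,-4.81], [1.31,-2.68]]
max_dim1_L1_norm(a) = 7.01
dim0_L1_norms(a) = [3.51, 7.49]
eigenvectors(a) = [[0.89+0.00j,  0.89-0.00j], [(0.04-0.46j),  0.04+0.46j]]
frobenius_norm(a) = 6.07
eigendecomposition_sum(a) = [[-1.10+1.37j, (-2.4-2.35j)], [0.66+0.64j, -1.34+1.13j]] + [[-1.10-1.37j, -2.40+2.35j], [0.66-0.64j, -1.34-1.13j]]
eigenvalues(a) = [(-2.44+2.5j), (-2.44-2.5j)]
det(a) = 12.20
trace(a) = -4.88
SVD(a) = [[0.92, 0.39],[0.39, -0.92]] @ diag([5.680099938484854, 2.147338978555637]) @ [[-0.27, -0.96], [-0.96, 0.27]]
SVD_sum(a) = [[-1.38, -5.03],[-0.59, -2.16]] + [[-0.82, 0.22], [1.90, -0.52]]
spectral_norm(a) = 5.68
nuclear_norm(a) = 7.83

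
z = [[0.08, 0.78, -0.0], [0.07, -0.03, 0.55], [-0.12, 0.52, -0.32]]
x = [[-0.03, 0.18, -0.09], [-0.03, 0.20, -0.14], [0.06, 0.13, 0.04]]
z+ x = [[0.05,0.96,-0.09], [0.04,0.17,0.41], [-0.06,0.65,-0.28]]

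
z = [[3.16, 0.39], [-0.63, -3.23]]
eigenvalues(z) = [3.12, -3.19]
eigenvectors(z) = [[1.0, -0.06],[-0.1, 1.0]]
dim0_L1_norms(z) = [3.79, 3.62]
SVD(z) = [[-0.67, 0.74], [0.74, 0.67]] @ diag([3.708452296591569, 2.6860531573118056]) @ [[-0.70, -0.72], [0.72, -0.70]]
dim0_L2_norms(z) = [3.22, 3.25]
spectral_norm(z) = 3.71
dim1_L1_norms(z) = [3.55, 3.86]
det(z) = -9.96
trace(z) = -0.07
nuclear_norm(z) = 6.39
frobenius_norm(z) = 4.58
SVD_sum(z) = [[1.73, 1.78], [-1.92, -1.98]] + [[1.43, -1.39],  [1.29, -1.25]]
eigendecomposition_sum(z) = [[3.14, 0.19],[-0.31, -0.02]] + [[0.02, 0.2], [-0.32, -3.21]]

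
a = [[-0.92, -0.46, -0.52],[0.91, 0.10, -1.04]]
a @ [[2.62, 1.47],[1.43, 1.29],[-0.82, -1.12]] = [[-2.64, -1.36],  [3.38, 2.63]]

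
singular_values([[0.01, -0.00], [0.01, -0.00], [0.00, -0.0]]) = [0.01, -0.0]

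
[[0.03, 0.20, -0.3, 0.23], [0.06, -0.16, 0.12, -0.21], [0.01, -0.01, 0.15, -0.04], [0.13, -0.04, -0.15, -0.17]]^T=[[0.03,0.06,0.01,0.13], [0.2,-0.16,-0.01,-0.04], [-0.3,0.12,0.15,-0.15], [0.23,-0.21,-0.04,-0.17]]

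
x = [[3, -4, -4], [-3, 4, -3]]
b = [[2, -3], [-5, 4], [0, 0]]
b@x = [[15, -20, 1], [-27, 36, 8], [0, 0, 0]]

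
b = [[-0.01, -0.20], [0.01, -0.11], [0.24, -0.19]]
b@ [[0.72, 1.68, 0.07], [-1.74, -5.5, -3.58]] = [[0.34, 1.08, 0.72],[0.20, 0.62, 0.39],[0.50, 1.45, 0.70]]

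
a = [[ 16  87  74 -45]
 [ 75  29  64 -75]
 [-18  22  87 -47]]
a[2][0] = -18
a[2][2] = 87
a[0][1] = 87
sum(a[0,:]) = 132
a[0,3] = -45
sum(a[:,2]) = 225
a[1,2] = 64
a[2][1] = 22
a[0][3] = -45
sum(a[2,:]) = 44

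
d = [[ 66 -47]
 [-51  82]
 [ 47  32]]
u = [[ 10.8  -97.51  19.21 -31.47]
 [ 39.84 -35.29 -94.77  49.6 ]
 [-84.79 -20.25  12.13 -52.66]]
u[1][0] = 39.84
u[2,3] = -52.66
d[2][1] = 32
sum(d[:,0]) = 62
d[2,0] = 47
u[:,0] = [10.8, 39.84, -84.79]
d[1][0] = -51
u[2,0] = -84.79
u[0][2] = 19.21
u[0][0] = 10.8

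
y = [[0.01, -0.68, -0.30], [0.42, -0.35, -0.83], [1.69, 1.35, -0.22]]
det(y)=0.555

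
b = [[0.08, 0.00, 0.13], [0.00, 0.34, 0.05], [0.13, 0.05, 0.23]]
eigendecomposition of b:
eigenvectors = [[-0.86, 0.46, -0.23], [-0.08, -0.55, -0.83], [0.51, 0.70, -0.51]]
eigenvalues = [0.0, 0.28, 0.37]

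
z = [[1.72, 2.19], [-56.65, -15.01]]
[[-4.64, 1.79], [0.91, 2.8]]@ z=[[-109.38, -37.03], [-157.05, -40.04]]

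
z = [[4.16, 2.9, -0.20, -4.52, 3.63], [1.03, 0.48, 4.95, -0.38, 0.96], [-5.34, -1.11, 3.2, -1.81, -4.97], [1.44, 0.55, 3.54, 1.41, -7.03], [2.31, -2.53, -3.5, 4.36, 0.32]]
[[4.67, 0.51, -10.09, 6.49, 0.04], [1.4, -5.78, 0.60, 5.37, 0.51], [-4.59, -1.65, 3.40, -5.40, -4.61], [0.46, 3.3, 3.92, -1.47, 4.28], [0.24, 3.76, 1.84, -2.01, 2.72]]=z @[[0.69, 0.59, -0.94, 0.63, 0.53], [0.42, 0.08, 0.67, 0.5, 1.04], [0.07, -1.13, 0.41, 0.76, 0.01], [-0.02, -0.24, 1.65, 0.05, 0.97], [0.14, -0.96, -0.16, 0.77, -0.22]]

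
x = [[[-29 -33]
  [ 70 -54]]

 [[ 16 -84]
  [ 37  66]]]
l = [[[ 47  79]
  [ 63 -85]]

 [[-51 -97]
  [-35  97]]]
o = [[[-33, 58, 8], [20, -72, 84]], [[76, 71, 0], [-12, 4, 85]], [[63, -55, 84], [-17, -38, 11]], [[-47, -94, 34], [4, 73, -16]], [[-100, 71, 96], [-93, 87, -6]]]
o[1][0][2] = 0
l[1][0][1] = -97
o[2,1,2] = 11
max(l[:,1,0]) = 63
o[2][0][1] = -55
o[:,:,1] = [[58, -72], [71, 4], [-55, -38], [-94, 73], [71, 87]]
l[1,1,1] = 97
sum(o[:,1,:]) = 114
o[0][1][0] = 20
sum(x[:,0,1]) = -117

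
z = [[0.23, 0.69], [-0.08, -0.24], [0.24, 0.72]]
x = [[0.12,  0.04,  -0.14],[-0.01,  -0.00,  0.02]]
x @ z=[[-0.01,-0.03],[0.00,0.01]]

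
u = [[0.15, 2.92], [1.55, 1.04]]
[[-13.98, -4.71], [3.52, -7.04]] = u @ [[5.68, -3.58],[-5.08, -1.43]]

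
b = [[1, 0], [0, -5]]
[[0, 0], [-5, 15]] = b @ [[0, 0], [1, -3]]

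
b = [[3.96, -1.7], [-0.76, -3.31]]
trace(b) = 0.65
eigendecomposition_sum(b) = [[4.04, -0.92], [-0.41, 0.09]] + [[-0.08, -0.78], [-0.35, -3.40]]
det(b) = -14.40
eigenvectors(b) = [[0.99, 0.22], [-0.1, 0.97]]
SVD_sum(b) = [[3.34, -2.52], [1.11, -0.83]] + [[0.62, 0.82], [-1.87, -2.48]]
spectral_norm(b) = 4.41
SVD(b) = [[-0.95, -0.31],[-0.31, 0.95]] @ diag([4.408887015567079, 3.266039694180709]) @ [[-0.8, 0.6], [-0.60, -0.80]]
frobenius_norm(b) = 5.49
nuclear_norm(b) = 7.67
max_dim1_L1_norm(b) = 5.66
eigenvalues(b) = [4.13, -3.48]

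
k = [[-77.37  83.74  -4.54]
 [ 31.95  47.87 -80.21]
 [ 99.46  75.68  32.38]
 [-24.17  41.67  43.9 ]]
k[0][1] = 83.74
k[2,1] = 75.68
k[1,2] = -80.21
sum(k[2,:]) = 207.51999999999998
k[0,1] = 83.74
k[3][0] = -24.17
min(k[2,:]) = 32.38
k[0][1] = 83.74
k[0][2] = -4.54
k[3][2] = 43.9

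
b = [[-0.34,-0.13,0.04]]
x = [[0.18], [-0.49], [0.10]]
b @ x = [[0.01]]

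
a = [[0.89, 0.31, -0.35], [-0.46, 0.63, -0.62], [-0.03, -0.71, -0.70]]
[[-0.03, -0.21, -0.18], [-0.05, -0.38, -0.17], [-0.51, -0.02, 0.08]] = a @ [[0.01, -0.01, -0.08], [0.32, -0.29, -0.22], [0.4, 0.32, 0.11]]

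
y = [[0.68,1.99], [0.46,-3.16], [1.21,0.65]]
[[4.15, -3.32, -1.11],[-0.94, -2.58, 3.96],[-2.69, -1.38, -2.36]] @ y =[[-0.05,18.03], [2.97,8.86], [-5.32,-2.53]]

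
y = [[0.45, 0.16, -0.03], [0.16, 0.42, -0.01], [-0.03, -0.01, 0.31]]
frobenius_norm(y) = 0.73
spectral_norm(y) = 0.60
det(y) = 0.05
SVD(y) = [[-0.74, 0.15, 0.66], [-0.67, -0.30, -0.68], [0.1, -0.94, 0.32]] @ diag([0.5986034707745932, 0.3114699121031666, 0.26992661712224025]) @ [[-0.74,-0.67,0.1], [0.15,-0.30,-0.94], [0.66,-0.68,0.32]]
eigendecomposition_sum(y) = [[0.33, 0.29, -0.04], [0.29, 0.27, -0.04], [-0.04, -0.04, 0.01]] + [[0.12, -0.12, 0.06], [-0.12, 0.12, -0.06], [0.06, -0.06, 0.03]] + [[0.01, -0.01, -0.04], [-0.01, 0.03, 0.09], [-0.04, 0.09, 0.28]]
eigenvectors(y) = [[0.74, 0.66, -0.15],[0.67, -0.68, 0.3],[-0.1, 0.32, 0.94]]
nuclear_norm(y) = 1.18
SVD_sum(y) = [[0.33,0.29,-0.04], [0.29,0.27,-0.04], [-0.04,-0.04,0.01]] + [[0.01, -0.01, -0.04],[-0.01, 0.03, 0.09],[-0.04, 0.09, 0.28]] + [[0.12, -0.12, 0.06],[-0.12, 0.12, -0.06],[0.06, -0.06, 0.03]]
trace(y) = 1.18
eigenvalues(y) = [0.6, 0.27, 0.31]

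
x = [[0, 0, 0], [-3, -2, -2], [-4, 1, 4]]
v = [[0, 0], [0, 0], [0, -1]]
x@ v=[[0, 0], [0, 2], [0, -4]]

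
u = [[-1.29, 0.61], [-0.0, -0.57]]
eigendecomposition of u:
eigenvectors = [[1.00, 0.65],[0.00, 0.76]]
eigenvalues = [-1.29, -0.57]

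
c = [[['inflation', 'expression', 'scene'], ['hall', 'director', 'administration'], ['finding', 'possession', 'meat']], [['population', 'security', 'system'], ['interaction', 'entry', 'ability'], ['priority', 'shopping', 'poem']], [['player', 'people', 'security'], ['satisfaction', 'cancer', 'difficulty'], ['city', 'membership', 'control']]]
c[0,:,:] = [['inflation', 'expression', 'scene'], ['hall', 'director', 'administration'], ['finding', 'possession', 'meat']]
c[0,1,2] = 'administration'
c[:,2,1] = ['possession', 'shopping', 'membership']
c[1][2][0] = 'priority'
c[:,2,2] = ['meat', 'poem', 'control']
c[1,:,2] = ['system', 'ability', 'poem']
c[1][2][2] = 'poem'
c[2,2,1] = 'membership'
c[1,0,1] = 'security'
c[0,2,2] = 'meat'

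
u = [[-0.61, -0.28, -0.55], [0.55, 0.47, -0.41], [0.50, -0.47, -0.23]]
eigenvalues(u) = [(-0.53+0.65j), (-0.53-0.65j), (0.68+0j)]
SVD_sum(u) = [[-0.64, -0.26, -0.03], [0.62, 0.25, 0.03], [0.25, 0.1, 0.01]] + [[0.1, -0.2, -0.41], [0.06, -0.12, -0.24], [0.11, -0.23, -0.45]] + [[-0.07,0.19,-0.11], [-0.13,0.34,-0.2], [0.13,-0.35,0.21]]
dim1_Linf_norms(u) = [0.61, 0.55, 0.5]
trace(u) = -0.37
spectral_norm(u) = 1.00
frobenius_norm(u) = 1.40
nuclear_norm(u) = 2.39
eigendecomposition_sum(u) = [[-0.31+0.29j,  -0.14-0.11j,  -0.27-0.22j],[(0.22+0.09j),  (-0.03+0.1j),  (-0.05+0.19j)],[0.28+0.27j,  (-0.1+0.13j),  (-0.19+0.26j)]] + [[-0.31-0.29j,  (-0.14+0.11j),  -0.27+0.22j],[0.22-0.09j,  (-0.03-0.1j),  (-0.05-0.19j)],[(0.28-0.27j),  (-0.1-0.13j),  (-0.19-0.26j)]] + [[0.00-0.00j, -0j, -0.00-0.00j], [(0.11-0j), 0.53-0.00j, (-0.3-0j)], [(-0.06+0j), -0.27+0.00j, (0.16+0j)]]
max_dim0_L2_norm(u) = 0.96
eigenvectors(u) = [[(-0.68+0j), -0.68-0.00j, -0.00+0.00j], [(0.15+0.36j), 0.15-0.36j, -0.89+0.00j], [(0.03+0.62j), 0.03-0.62j, 0.46+0.00j]]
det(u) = 0.48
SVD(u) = [[-0.69, 0.62, 0.36], [0.67, 0.36, 0.65], [0.27, 0.69, -0.67]] @ diag([1.0018891826858793, 0.748159523249285, 0.6362196109744043]) @ [[0.92, 0.38, 0.04], [0.22, -0.44, -0.87], [-0.31, 0.82, -0.49]]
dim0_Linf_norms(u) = [0.61, 0.47, 0.55]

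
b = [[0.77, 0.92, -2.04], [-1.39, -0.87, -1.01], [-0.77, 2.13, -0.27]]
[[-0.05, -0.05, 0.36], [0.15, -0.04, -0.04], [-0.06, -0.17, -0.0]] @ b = [[-0.25,0.76,0.06], [0.20,0.09,-0.25], [0.19,0.09,0.29]]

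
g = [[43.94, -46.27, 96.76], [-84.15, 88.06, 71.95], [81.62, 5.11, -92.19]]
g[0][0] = 43.94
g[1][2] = 71.95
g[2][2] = -92.19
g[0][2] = 96.76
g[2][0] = 81.62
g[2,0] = 81.62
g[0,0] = 43.94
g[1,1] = 88.06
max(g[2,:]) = 81.62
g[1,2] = 71.95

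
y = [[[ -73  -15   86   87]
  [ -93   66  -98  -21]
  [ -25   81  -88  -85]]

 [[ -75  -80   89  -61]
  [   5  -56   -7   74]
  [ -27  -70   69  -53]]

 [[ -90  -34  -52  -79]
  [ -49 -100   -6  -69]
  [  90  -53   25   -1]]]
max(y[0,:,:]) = 87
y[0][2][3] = -85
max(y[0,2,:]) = 81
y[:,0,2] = [86, 89, -52]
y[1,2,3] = -53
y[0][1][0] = -93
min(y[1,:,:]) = -80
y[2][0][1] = -34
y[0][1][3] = -21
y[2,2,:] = [90, -53, 25, -1]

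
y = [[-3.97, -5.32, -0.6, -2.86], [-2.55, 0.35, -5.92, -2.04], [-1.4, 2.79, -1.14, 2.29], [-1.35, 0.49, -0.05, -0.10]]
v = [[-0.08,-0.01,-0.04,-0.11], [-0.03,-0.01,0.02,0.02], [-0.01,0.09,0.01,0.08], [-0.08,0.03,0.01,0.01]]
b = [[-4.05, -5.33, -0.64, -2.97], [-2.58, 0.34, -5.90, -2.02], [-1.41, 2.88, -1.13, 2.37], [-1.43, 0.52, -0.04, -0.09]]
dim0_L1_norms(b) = [9.47, 9.07, 7.71, 7.45]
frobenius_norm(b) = 10.92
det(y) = 99.19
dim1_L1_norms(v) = [0.24, 0.08, 0.19, 0.13]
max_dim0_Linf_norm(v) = 0.11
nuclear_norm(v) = 0.34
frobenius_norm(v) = 0.21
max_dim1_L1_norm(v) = 0.24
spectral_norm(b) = 8.40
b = y + v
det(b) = 105.21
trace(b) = -4.93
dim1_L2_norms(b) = [7.35, 6.76, 4.14, 1.52]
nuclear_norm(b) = 18.26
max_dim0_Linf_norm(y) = 5.92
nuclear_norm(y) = 18.06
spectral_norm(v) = 0.17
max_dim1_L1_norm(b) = 12.99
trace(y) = -4.86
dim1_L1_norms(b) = [12.99, 10.84, 7.79, 2.08]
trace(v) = -0.07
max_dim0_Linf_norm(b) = 5.9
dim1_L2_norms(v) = [0.14, 0.04, 0.12, 0.09]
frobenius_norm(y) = 10.81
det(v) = -0.00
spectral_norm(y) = 8.29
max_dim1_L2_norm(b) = 7.35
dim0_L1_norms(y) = [9.27, 8.95, 7.71, 7.29]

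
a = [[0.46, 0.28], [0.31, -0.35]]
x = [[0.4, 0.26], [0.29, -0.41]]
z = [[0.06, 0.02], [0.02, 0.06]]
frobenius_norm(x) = 0.69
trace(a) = 0.11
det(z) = 0.00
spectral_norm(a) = 0.56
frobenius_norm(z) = 0.09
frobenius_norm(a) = 0.71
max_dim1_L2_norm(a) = 0.54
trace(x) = -0.01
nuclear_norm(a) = 1.00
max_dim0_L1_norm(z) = 0.08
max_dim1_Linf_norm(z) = 0.06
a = x + z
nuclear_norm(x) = 0.98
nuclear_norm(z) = 0.12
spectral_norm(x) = 0.51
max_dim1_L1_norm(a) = 0.74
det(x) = -0.24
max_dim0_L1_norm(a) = 0.77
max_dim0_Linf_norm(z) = 0.06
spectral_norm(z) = 0.08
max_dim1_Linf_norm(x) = 0.41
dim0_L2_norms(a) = [0.55, 0.45]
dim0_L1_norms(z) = [0.08, 0.08]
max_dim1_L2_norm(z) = 0.06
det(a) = -0.25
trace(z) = 0.12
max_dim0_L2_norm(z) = 0.06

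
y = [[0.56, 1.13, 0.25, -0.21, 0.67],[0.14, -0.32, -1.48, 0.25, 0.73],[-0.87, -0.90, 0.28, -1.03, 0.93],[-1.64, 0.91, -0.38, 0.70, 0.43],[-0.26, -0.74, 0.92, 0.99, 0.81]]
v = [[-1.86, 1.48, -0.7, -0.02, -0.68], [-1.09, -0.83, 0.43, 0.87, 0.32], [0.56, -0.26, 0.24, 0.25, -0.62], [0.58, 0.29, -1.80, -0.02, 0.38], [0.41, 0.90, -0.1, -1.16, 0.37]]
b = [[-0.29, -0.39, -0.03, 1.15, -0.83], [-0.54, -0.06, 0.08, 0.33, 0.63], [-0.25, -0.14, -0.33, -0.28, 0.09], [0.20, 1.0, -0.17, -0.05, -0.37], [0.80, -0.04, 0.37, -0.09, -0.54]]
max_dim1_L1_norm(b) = 2.69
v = b @ y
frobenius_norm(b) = 2.37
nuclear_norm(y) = 8.81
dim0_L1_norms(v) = [4.5, 3.76, 3.27, 2.32, 2.37]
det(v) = -0.05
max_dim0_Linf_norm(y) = 1.64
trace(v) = -2.10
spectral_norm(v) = 2.65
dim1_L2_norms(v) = [2.57, 1.71, 0.94, 1.95, 1.57]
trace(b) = -1.27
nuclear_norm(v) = 7.75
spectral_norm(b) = 1.52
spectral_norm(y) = 2.20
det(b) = -0.00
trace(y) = 2.03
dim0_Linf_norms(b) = [0.8, 1.0, 0.37, 1.15, 0.83]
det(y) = 15.57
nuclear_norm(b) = 4.48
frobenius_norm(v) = 4.08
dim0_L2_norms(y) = [1.96, 1.89, 1.82, 1.62, 1.64]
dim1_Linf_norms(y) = [1.13, 1.48, 1.03, 1.64, 0.99]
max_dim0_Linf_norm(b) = 1.15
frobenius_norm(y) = 4.01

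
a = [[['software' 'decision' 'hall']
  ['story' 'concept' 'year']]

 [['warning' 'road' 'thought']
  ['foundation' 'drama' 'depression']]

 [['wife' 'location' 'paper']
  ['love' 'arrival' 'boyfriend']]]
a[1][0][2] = 'thought'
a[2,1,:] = ['love', 'arrival', 'boyfriend']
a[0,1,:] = ['story', 'concept', 'year']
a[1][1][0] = 'foundation'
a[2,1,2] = 'boyfriend'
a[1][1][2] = 'depression'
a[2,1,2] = 'boyfriend'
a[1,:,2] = ['thought', 'depression']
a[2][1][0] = 'love'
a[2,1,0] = 'love'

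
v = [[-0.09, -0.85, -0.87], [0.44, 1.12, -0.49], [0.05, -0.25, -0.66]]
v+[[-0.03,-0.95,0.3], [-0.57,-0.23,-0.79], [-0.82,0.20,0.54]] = [[-0.12, -1.8, -0.57],[-0.13, 0.89, -1.28],[-0.77, -0.05, -0.12]]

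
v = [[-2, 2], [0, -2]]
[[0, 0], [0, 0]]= v @ [[0, 0], [0, 0]]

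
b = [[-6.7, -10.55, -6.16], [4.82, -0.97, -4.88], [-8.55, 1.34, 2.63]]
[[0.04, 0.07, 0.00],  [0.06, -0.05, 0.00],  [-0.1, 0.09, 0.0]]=b @ [[0.01, -0.01, -0.0], [-0.01, 0.00, 0.0], [-0.0, 0.0, 0.00]]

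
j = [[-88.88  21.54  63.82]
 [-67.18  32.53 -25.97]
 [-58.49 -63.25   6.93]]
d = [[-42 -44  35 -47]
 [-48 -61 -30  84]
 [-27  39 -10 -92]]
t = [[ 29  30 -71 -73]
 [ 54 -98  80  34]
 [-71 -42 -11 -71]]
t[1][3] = 34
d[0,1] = -44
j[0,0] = -88.88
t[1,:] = [54, -98, 80, 34]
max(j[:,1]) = 32.53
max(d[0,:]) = 35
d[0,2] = 35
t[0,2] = -71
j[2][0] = -58.49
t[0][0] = 29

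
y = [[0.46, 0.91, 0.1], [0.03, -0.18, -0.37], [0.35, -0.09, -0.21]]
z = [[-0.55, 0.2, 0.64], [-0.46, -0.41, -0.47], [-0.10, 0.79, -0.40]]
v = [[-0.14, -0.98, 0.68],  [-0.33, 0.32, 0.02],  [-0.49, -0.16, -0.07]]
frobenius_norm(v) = 1.39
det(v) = 0.18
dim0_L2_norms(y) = [0.58, 0.93, 0.44]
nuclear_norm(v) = 2.07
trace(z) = -1.36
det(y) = -0.10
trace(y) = 0.07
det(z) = -0.58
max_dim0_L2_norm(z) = 0.91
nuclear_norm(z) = 2.52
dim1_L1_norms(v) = [1.8, 0.67, 0.72]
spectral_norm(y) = 1.04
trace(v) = 0.11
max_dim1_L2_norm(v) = 1.2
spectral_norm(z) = 0.91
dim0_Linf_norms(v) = [0.49, 0.98, 0.68]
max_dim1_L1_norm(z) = 1.39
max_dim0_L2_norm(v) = 1.04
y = v @ z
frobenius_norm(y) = 1.18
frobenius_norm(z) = 1.47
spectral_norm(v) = 1.23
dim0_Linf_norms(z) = [0.55, 0.79, 0.64]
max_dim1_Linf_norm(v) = 0.98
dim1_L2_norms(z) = [0.87, 0.77, 0.89]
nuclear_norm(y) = 1.75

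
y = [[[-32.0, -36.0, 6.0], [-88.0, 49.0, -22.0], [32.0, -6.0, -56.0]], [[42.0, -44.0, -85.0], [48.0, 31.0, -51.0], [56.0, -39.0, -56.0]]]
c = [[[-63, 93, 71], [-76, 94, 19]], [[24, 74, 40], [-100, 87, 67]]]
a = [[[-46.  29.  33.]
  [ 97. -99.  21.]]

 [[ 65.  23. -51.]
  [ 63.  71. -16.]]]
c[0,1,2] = 19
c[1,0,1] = 74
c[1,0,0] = 24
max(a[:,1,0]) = 97.0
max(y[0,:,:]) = 49.0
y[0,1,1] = 49.0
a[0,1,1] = -99.0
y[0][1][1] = 49.0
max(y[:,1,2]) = -22.0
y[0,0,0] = -32.0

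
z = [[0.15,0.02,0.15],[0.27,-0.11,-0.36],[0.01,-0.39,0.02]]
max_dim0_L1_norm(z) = 0.53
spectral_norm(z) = 0.48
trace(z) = 0.06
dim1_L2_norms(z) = [0.21, 0.46, 0.39]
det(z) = -0.04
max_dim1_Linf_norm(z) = 0.39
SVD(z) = [[-0.08, -0.04, -1.0], [0.90, 0.42, -0.09], [0.43, -0.9, 0.0]] @ diag([0.4839826209485233, 0.3666140012913152, 0.20965446972809731]) @ [[0.49,  -0.55,  -0.68], [0.27,  0.83,  -0.48], [-0.83,  -0.05,  -0.55]]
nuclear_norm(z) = 1.06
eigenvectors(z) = [[0.18+0.00j,-0.41+0.43j,(-0.41-0.43j)], [-0.76+0.00j,0.40+0.19j,(0.4-0.19j)], [-0.62+0.00j,-0.67+0.00j,-0.67-0.00j]]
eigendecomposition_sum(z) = [[(-0.03+0j), (0.06+0j), 0.05-0.00j],  [0.12-0.00j, (-0.25-0j), (-0.23+0j)],  [(0.09-0j), -0.21-0.00j, (-0.18+0j)]] + [[0.09+0.14j, -0.02+0.09j, 0.05-0.08j], [0.08-0.10j, 0.07-0.01j, -0.07-0.02j], [(-0.04+0.18j), -0.09+0.06j, 0.10-0.02j]] + [[0.09-0.14j, (-0.02-0.09j), (0.05+0.08j)], [0.08+0.10j, 0.07+0.01j, -0.07+0.02j], [-0.04-0.18j, (-0.09-0.06j), 0.10+0.02j]]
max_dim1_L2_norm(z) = 0.46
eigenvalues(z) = [(-0.46+0j), (0.26+0.11j), (0.26-0.11j)]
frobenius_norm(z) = 0.64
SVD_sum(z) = [[-0.02, 0.02, 0.03], [0.21, -0.24, -0.30], [0.10, -0.11, -0.14]] + [[-0.00, -0.01, 0.01], [0.04, 0.13, -0.08], [-0.09, -0.28, 0.16]] + [[0.17,0.01,0.12], [0.02,0.0,0.01], [-0.0,-0.0,-0.00]]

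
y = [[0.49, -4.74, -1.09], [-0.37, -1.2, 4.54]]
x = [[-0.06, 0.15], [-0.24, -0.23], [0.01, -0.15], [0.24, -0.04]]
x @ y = [[-0.08, 0.1, 0.75], [-0.03, 1.41, -0.78], [0.06, 0.13, -0.69], [0.13, -1.09, -0.44]]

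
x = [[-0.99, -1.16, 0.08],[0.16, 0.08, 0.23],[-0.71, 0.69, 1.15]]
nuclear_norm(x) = 3.26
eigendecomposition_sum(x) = [[0.02-0.00j, -0.05-0.00j, (-0.06+0j)], [-0.05+0.00j, 0.16+0.00j, (0.2+0j)], [-0.29+0.00j, (0.91+0j), 1.13+0.00j]] + [[(-0.5-0.31j),(-0.55-1.03j),(0.07+0.17j)], [(0.11+0.23j),-0.04+0.49j,0.01-0.08j], [-0.21-0.26j,-0.11-0.65j,(0.01+0.1j)]] + [[(-0.5+0.31j), (-0.55+1.03j), (0.07-0.17j)], [0.11-0.23j, (-0.04-0.49j), 0.01+0.08j], [(-0.21+0.26j), -0.11+0.65j, (0.01-0.1j)]]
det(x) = 0.48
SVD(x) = [[-0.87, 0.48, 0.1], [0.13, 0.03, 0.99], [0.47, 0.88, -0.09]] @ diag([1.5395372024265785, 1.518877267253692, 0.2062451196137713]) @ [[0.36, 0.88, 0.33], [-0.72, 0.03, 0.69], [0.60, -0.48, 0.64]]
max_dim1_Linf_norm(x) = 1.16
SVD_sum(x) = [[-0.48,-1.17,-0.44],[0.07,0.18,0.07],[0.26,0.64,0.24]] + [[-0.52, 0.02, 0.51], [-0.03, 0.0, 0.03], [-0.96, 0.04, 0.92]] + [[0.01, -0.01, 0.01], [0.12, -0.1, 0.13], [-0.01, 0.01, -0.01]]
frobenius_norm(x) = 2.17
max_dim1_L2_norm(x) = 1.53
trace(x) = 0.24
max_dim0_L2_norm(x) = 1.35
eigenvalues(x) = [(1.31+0j), (-0.54+0.28j), (-0.54-0.28j)]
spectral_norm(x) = 1.54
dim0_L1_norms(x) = [1.86, 1.93, 1.46]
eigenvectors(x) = [[-0.05+0.00j, -0.82+0.00j, -0.82-0.00j], [0.18+0.00j, 0.29+0.19j, (0.29-0.19j)], [(0.98+0j), (-0.44-0.15j), -0.44+0.15j]]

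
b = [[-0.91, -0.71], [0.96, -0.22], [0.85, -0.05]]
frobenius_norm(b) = 1.74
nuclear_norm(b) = 2.29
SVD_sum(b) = [[-1.01,  -0.20], [0.88,  0.17], [0.81,  0.16]] + [[0.1, -0.51], [0.08, -0.39], [0.04, -0.21]]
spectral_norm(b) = 1.60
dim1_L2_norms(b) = [1.15, 0.98, 0.85]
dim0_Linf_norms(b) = [0.96, 0.71]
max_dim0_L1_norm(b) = 2.72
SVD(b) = [[-0.65, -0.75],  [0.56, -0.58],  [0.52, -0.31]] @ diag([1.5966855876448502, 0.6912272666838452]) @ [[0.98,0.19],[-0.19,0.98]]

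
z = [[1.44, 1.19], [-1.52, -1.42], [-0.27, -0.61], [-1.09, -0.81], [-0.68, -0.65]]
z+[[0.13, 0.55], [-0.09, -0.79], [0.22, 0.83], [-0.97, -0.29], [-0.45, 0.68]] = [[1.57, 1.74], [-1.61, -2.21], [-0.05, 0.22], [-2.06, -1.1], [-1.13, 0.03]]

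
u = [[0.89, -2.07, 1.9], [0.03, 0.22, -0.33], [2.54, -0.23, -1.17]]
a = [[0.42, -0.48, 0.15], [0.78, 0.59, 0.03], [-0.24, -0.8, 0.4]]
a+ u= [[1.31,-2.55,2.05], [0.81,0.81,-0.3], [2.3,-1.03,-0.77]]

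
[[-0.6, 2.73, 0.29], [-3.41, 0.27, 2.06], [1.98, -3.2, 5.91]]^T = [[-0.6,-3.41,1.98], [2.73,0.27,-3.20], [0.29,2.06,5.91]]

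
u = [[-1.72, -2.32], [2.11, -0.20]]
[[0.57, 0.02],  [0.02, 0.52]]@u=[[-0.94, -1.33],  [1.06, -0.15]]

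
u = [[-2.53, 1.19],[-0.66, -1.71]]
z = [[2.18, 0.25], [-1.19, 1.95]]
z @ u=[[-5.68, 2.17], [1.72, -4.75]]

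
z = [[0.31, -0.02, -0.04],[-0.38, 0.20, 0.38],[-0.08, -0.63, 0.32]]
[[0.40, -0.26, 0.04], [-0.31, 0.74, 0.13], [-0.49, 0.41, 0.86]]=z @ [[1.35,  -0.68,  0.20], [0.69,  0.07,  -0.89], [0.18,  1.24,  1.0]]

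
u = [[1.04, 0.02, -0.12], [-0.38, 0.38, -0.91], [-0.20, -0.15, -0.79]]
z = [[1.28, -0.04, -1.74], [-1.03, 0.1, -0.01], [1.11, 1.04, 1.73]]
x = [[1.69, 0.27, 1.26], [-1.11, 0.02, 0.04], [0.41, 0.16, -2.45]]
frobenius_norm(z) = 3.32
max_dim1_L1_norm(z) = 3.88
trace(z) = 3.11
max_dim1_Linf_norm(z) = 1.74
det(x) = -1.06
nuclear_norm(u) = 2.69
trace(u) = 0.63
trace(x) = -0.74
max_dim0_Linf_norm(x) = 2.45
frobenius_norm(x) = 3.46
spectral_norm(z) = 2.58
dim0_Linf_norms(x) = [1.69, 0.27, 2.45]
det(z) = 2.22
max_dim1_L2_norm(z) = 2.3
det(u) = -0.47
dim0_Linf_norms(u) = [1.04, 0.38, 0.91]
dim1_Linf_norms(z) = [1.74, 1.03, 1.73]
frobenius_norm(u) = 1.70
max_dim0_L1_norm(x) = 3.75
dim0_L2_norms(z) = [1.98, 1.05, 2.45]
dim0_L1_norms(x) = [3.21, 0.45, 3.75]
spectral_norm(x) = 2.81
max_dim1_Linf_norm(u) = 1.04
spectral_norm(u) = 1.34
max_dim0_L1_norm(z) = 3.48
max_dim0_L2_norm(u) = 1.21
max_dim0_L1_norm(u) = 1.82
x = z @ u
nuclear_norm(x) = 5.00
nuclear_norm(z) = 5.05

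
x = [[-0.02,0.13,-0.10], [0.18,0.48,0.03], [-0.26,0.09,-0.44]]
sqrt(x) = [[(0.09+0.08j), (0.15-0.02j), (-0.01+0.14j)], [(0.21-0.03j), (0.67+0.01j), 0.00-0.04j], [-0.02+0.37j, (0.03-0.11j), 0.01+0.62j]]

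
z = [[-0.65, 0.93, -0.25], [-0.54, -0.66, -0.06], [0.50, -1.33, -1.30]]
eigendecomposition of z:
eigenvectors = [[-0.67+0.00j,  (-0.67-0j),  0.12+0.00j],[0.00-0.43j,  0.43j,  0.16+0.00j],[0.19+0.58j,  0.19-0.58j,  (0.98+0j)]]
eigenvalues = [(-0.58+0.81j), (-0.58-0.81j), (-1.45+0j)]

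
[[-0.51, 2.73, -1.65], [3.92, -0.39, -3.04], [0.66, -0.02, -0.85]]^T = [[-0.51, 3.92, 0.66], [2.73, -0.39, -0.02], [-1.65, -3.04, -0.85]]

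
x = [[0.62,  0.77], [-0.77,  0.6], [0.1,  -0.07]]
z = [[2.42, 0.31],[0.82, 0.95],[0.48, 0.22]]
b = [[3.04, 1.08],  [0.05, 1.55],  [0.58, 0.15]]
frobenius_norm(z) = 2.79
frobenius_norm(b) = 3.63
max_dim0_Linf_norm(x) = 0.77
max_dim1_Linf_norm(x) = 0.77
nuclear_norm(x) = 1.97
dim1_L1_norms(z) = [2.73, 1.77, 0.7]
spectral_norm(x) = 0.99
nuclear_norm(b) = 4.76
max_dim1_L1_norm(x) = 1.39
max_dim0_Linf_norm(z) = 2.42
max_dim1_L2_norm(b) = 3.23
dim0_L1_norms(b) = [3.67, 2.78]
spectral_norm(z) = 2.68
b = x + z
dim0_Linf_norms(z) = [2.42, 0.95]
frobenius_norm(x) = 1.39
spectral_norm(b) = 3.34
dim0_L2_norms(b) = [3.1, 1.9]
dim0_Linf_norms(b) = [3.04, 1.55]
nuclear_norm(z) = 3.46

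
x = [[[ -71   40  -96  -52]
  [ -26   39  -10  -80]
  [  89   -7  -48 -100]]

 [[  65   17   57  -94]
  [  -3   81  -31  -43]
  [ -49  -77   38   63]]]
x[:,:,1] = [[40, 39, -7], [17, 81, -77]]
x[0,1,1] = 39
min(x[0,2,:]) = -100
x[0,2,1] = -7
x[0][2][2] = -48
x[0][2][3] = -100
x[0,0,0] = -71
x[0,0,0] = -71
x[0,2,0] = 89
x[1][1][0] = -3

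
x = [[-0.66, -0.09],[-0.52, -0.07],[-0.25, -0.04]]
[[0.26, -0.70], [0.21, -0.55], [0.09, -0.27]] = x@[[-0.55,1.02],[1.15,0.28]]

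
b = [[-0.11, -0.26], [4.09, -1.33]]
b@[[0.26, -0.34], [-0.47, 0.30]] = [[0.09, -0.04], [1.69, -1.79]]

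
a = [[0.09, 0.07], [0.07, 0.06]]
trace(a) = 0.15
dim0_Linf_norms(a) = [0.09, 0.07]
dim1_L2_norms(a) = [0.11, 0.09]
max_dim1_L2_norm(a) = 0.11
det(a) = 0.00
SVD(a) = [[-0.78, -0.63], [-0.63, 0.78]] @ diag([0.14658910531638172, 0.0034108946836182395]) @ [[-0.78, -0.63], [-0.63, 0.78]]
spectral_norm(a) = 0.15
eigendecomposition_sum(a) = [[0.09, 0.07], [0.07, 0.06]] + [[0.0, -0.0], [-0.00, 0.00]]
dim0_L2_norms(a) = [0.11, 0.09]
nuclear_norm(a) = 0.15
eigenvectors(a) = [[0.78, -0.63], [0.63, 0.78]]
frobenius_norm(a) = 0.15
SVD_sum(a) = [[0.09, 0.07],[0.07, 0.06]] + [[0.00, -0.0], [-0.0, 0.0]]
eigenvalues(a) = [0.15, 0.0]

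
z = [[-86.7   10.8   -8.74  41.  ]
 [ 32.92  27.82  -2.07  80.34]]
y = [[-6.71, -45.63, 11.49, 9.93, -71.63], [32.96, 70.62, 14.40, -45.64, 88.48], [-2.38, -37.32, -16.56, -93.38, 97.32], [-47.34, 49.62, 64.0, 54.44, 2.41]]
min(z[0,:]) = -86.7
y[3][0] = -47.34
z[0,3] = 41.0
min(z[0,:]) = -86.7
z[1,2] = -2.07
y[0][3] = 9.93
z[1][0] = 32.92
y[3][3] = 54.44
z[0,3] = 41.0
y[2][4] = 97.32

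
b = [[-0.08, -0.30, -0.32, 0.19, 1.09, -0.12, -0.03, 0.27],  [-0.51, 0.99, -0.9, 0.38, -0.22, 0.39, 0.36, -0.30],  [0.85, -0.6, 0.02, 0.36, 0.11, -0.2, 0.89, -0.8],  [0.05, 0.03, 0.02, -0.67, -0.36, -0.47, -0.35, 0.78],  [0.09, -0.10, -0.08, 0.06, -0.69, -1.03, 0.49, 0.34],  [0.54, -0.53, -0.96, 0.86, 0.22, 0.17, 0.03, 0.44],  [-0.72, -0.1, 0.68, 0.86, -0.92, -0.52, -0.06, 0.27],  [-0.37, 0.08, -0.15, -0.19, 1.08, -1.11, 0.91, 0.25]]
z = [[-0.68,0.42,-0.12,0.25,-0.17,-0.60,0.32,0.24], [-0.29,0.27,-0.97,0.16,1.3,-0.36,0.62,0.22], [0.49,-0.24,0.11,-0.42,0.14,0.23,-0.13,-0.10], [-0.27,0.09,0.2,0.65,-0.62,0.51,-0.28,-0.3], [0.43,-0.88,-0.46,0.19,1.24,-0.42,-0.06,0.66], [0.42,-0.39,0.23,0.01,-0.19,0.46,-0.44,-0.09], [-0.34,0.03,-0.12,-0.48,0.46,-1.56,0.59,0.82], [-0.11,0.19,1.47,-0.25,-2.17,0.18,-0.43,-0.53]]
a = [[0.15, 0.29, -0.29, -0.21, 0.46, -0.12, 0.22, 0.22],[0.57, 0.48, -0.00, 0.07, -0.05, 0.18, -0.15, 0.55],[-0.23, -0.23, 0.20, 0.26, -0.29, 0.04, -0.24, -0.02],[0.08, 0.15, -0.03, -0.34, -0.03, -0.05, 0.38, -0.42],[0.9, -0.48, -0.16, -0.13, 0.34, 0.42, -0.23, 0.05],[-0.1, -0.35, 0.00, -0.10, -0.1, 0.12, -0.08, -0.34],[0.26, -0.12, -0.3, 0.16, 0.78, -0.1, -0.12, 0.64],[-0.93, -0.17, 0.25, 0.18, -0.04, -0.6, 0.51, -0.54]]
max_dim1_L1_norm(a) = 3.22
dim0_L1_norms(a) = [3.22, 2.27, 1.23, 1.45, 2.09, 1.63, 1.93, 2.78]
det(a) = -0.00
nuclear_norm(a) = 5.33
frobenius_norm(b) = 4.38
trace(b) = -0.07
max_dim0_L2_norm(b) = 1.98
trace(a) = 0.29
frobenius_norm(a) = 2.68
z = a @ b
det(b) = -0.01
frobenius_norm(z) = 4.72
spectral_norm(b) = 2.27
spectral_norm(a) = 2.00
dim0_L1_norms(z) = [3.03, 2.51, 3.68, 2.41, 6.29, 4.32, 2.87, 2.96]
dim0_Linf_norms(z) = [0.68, 0.88, 1.47, 0.65, 2.17, 1.56, 0.62, 0.82]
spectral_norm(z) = 3.82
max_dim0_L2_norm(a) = 1.47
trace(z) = 2.11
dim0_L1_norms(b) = [3.21, 2.73, 3.13, 3.57, 4.69, 4.01, 3.12, 3.45]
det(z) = -0.00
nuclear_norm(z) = 8.53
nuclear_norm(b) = 10.63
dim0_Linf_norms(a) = [0.93, 0.48, 0.3, 0.34, 0.78, 0.6, 0.51, 0.64]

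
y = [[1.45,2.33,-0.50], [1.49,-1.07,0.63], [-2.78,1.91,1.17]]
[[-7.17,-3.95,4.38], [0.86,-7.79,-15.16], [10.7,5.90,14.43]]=y @ [[-2.1,  -3.77,  -5.03], [-0.65,  -0.14,  3.77], [5.22,  -3.69,  -5.77]]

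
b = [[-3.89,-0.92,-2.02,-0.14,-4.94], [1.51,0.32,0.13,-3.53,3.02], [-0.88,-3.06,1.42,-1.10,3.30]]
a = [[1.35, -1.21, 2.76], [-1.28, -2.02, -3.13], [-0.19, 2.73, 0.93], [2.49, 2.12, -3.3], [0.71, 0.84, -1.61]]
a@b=[[-9.51, -10.07, 1.03, 1.05, -1.22], [4.68, 10.11, -2.12, 10.75, -10.11], [4.04, -1.80, 2.06, -10.63, 12.25], [-3.58, 8.49, -9.44, -4.20, -16.79], [-0.08, 4.54, -3.61, -1.29, -6.28]]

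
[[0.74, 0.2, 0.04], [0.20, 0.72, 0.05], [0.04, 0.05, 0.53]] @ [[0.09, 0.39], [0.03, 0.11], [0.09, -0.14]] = [[0.08, 0.31], [0.04, 0.15], [0.05, -0.05]]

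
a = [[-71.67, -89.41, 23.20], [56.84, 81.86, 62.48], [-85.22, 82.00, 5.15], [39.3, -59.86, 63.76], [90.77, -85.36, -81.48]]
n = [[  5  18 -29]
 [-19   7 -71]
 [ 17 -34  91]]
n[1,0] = -19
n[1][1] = 7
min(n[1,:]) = -71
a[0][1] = -89.41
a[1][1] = 81.86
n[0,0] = 5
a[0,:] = [-71.67, -89.41, 23.2]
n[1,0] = -19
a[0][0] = -71.67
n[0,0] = 5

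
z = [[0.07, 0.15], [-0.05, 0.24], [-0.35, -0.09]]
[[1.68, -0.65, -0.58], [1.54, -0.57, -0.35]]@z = [[0.35, 0.15], [0.26, 0.13]]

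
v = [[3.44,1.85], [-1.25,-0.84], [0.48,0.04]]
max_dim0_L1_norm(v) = 5.17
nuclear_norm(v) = 4.45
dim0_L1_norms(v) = [5.17, 2.73]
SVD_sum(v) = [[3.43, 1.88], [-1.32, -0.72], [0.39, 0.21]] + [[0.01, -0.03], [0.07, -0.12], [0.09, -0.17]]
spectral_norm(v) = 4.21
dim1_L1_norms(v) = [5.29, 2.09, 0.52]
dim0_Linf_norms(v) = [3.44, 1.85]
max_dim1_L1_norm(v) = 5.29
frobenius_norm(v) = 4.21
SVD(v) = [[-0.93, -0.13], [0.36, -0.57], [-0.10, -0.81]] @ diag([4.20696060069355, 0.24017182226933498]) @ [[-0.88, -0.48], [-0.48, 0.88]]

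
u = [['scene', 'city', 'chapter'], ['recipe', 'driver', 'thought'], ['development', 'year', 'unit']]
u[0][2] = 'chapter'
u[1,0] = 'recipe'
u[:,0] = ['scene', 'recipe', 'development']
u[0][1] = 'city'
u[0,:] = ['scene', 'city', 'chapter']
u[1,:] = ['recipe', 'driver', 'thought']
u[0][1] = 'city'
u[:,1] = ['city', 'driver', 'year']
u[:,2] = ['chapter', 'thought', 'unit']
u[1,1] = 'driver'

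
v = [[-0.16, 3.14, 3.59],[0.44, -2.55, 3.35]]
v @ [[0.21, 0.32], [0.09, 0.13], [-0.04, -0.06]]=[[0.11, 0.14], [-0.27, -0.39]]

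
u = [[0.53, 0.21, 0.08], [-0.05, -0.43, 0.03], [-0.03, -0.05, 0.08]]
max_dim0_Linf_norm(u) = 0.53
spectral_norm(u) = 0.63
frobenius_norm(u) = 0.73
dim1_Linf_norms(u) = [0.53, 0.43, 0.08]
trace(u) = 0.18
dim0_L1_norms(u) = [0.61, 0.69, 0.19]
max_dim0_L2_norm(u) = 0.53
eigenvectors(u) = [[-1.0, -0.22, -0.21], [0.05, 0.97, 0.08], [0.06, 0.08, 0.97]]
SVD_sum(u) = [[0.42, 0.34, 0.04], [-0.24, -0.19, -0.02], [-0.04, -0.03, -0.0]] + [[0.11, -0.13, 0.04], [0.19, -0.24, 0.06], [0.02, -0.03, 0.01]] + [[-0.0, 0.00, 0.0],[0.00, -0.00, -0.01],[-0.01, 0.01, 0.08]]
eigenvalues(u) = [0.51, -0.42, 0.08]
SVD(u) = [[-0.87, -0.49, 0.02],[0.49, -0.86, -0.13],[0.08, -0.1, 0.99]] @ diag([0.6301424384688822, 0.35528551496323163, 0.0786937741997583]) @ [[-0.77, -0.63, -0.08], [-0.6, 0.77, -0.21], [-0.19, 0.11, 0.98]]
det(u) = -0.02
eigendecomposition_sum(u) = [[0.53, 0.11, 0.1], [-0.03, -0.01, -0.01], [-0.03, -0.01, -0.01]] + [[0.0, 0.1, -0.01], [-0.02, -0.42, 0.03], [-0.00, -0.04, 0.00]] + [[-0.0, 0.00, -0.02], [0.0, -0.0, 0.01], [0.00, -0.01, 0.08]]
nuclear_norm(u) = 1.06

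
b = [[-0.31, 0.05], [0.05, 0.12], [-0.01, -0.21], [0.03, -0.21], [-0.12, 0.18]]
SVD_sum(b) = [[-0.13,0.18], [-0.04,0.06], [0.1,-0.13], [0.11,-0.15], [-0.13,0.18]] + [[-0.18, -0.13], [0.09, 0.06], [-0.11, -0.08], [-0.08, -0.06], [0.01, 0.00]]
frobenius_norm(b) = 0.50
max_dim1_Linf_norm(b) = 0.31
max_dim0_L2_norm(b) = 0.37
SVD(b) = [[-0.55, 0.75], [-0.17, -0.37], [0.41, 0.44], [0.47, 0.33], [-0.54, -0.03]] @ diag([0.40367586010525425, 0.29756646311082025]) @ [[0.58, -0.81], [-0.81, -0.58]]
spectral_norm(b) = 0.40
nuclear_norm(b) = 0.70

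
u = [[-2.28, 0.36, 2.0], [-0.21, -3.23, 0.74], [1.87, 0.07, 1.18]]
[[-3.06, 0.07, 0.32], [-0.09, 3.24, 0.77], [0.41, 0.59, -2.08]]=u@[[0.68, 0.13, -0.72], [-0.18, -0.93, -0.33], [-0.72, 0.35, -0.60]]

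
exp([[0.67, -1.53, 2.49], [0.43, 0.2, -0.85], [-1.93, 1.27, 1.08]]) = [[-1.56, 1.51, 1.96], [0.87, 0.32, 0.31], [-0.73, 1.87, -1.56]]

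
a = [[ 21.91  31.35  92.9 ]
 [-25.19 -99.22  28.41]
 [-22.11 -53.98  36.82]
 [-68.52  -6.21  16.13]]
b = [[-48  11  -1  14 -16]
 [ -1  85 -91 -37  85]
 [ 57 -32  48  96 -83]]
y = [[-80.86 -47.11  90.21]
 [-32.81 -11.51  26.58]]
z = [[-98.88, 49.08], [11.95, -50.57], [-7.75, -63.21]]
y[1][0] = -32.81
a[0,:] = [21.91, 31.35, 92.9]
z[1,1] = -50.57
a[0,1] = 31.35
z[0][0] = -98.88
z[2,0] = -7.75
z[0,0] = -98.88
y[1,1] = -11.51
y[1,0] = -32.81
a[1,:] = [-25.19, -99.22, 28.41]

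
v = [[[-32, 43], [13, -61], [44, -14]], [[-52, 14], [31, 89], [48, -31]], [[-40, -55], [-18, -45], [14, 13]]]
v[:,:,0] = [[-32, 13, 44], [-52, 31, 48], [-40, -18, 14]]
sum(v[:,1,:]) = 9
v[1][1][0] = 31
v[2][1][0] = -18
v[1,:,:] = [[-52, 14], [31, 89], [48, -31]]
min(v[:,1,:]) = -61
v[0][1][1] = -61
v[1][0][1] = 14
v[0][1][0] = 13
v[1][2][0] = 48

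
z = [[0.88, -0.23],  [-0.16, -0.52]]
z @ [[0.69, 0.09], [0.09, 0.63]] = [[0.59, -0.07], [-0.16, -0.34]]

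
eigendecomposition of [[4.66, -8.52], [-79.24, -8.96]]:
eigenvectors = [[0.39, 0.25], [-0.92, 0.97]]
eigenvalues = [24.71, -29.01]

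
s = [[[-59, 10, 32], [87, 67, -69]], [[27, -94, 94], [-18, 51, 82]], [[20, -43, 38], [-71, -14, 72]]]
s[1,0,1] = -94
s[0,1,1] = 67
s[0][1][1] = 67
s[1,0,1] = -94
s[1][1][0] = -18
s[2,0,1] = -43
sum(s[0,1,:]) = 85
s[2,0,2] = 38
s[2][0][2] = 38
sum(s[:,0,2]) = 164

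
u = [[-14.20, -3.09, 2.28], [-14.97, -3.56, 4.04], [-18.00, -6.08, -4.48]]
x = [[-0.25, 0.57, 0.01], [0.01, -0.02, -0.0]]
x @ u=[[-5.16, -1.32, 1.69],  [0.16, 0.04, -0.06]]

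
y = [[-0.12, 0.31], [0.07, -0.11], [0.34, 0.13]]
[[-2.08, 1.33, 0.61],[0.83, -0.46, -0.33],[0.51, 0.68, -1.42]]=y @ [[3.53, 0.32, -4.30], [-5.33, 4.4, 0.29]]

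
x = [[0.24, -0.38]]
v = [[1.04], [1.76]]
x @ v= [[-0.42]]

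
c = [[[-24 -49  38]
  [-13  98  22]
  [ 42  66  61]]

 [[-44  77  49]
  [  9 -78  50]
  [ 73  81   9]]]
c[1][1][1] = -78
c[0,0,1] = -49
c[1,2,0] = 73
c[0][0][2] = 38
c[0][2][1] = 66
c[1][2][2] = 9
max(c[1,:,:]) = 81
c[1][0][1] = 77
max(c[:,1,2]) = 50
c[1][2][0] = 73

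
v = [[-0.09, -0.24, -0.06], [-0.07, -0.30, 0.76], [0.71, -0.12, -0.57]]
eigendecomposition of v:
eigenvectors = [[(0.05-0.43j), 0.05+0.43j, (0.26+0j)], [-0.74+0.00j, -0.74-0.00j, (0.84+0j)], [(-0.19-0.48j), -0.19+0.48j, (-0.47+0j)]]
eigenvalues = [(-0.1+0.44j), (-0.1-0.44j), (-0.75+0j)]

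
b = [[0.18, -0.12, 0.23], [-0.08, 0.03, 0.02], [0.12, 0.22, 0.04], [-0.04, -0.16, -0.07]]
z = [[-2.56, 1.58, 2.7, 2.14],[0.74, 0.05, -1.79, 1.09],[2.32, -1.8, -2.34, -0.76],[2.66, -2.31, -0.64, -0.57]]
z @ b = [[-0.35, 0.61, -0.6],  [-0.13, -0.66, 0.02],  [0.31, -0.73, 0.46],  [0.61, -0.44, 0.58]]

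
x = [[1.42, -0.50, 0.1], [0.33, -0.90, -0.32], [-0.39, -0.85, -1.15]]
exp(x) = [[3.90, -0.84, 0.22], [0.58, 0.36, -0.1], [-0.71, -0.20, 0.33]]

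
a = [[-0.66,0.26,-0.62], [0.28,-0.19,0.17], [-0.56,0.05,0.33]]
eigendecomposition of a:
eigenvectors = [[0.86, -0.43, 0.23], [-0.36, 0.04, 0.95], [0.37, 0.90, 0.19]]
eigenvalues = [-1.03, 0.6, -0.09]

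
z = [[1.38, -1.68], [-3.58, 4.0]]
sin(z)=[[-0.26, 0.19], [0.41, -0.56]]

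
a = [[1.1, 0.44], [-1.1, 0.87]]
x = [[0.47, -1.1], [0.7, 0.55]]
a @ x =[[0.82, -0.97],[0.09, 1.69]]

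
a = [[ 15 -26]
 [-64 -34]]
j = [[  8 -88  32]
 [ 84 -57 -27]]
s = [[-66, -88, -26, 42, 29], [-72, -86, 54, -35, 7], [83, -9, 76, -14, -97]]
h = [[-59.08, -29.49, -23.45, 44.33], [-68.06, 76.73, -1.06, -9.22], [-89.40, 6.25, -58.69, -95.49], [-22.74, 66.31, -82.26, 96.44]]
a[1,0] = -64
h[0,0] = -59.08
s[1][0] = -72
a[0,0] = 15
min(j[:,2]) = -27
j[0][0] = 8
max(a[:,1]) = -26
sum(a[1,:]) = -98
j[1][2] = -27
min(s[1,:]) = -86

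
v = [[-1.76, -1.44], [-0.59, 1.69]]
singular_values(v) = [2.43, 1.58]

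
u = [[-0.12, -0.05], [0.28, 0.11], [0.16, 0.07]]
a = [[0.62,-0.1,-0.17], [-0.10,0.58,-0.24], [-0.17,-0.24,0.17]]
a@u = [[-0.13, -0.05],[0.14, 0.05],[-0.02, -0.01]]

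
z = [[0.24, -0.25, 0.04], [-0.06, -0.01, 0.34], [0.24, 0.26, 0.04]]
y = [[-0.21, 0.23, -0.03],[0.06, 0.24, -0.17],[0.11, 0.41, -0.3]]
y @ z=[[-0.07, 0.04, 0.07], [-0.04, -0.06, 0.08], [-0.07, -0.11, 0.13]]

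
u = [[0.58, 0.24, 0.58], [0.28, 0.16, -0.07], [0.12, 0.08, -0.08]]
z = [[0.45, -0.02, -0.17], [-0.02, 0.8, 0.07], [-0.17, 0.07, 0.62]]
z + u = [[1.03,0.22,0.41],[0.26,0.96,0.0],[-0.05,0.15,0.54]]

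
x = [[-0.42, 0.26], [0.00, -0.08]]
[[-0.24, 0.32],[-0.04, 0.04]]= x@ [[0.88, -1.06],[0.51, -0.48]]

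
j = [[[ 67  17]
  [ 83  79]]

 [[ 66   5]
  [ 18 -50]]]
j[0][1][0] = 83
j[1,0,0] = 66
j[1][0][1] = 5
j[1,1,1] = -50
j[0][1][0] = 83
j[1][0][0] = 66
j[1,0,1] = 5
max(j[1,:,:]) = 66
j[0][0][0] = 67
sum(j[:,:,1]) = 51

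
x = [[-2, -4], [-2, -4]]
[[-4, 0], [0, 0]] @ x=[[8, 16], [0, 0]]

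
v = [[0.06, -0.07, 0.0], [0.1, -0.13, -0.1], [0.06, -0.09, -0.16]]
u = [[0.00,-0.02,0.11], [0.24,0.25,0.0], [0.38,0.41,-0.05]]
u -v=[[-0.06, 0.05, 0.11], [0.14, 0.38, 0.10], [0.32, 0.50, 0.11]]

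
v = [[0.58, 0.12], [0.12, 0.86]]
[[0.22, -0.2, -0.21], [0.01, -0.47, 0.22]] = v@[[0.38, -0.24, -0.43], [-0.04, -0.51, 0.31]]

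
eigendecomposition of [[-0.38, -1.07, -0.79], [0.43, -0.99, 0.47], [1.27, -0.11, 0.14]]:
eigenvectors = [[0.11-0.66j, (0.11+0.66j), -0.52+0.00j], [(-0.26+0.04j), (-0.26-0.04j), -0.68+0.00j], [-0.69+0.00j, (-0.69-0j), (0.51+0j)]]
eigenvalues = [(-0.11+1.21j), (-0.11-1.21j), (-1.01+0j)]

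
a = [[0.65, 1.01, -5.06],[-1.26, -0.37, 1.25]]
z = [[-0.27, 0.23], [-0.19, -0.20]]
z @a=[[-0.47, -0.36, 1.65], [0.13, -0.12, 0.71]]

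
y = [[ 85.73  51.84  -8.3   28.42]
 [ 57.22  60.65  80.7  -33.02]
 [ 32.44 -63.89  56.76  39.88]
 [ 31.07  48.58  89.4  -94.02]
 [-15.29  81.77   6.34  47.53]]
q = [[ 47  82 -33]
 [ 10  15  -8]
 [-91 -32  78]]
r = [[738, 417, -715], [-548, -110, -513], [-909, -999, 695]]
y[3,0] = 31.07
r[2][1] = -999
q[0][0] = 47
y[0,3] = 28.42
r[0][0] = 738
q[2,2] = 78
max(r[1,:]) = -110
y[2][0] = 32.44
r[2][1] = -999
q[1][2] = -8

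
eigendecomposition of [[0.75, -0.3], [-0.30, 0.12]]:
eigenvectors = [[0.93,0.37], [-0.37,0.93]]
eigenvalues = [0.87, 0.0]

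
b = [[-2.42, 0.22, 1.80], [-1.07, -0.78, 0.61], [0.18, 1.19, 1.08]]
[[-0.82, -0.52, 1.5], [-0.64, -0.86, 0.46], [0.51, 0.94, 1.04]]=b @ [[0.41, 0.31, 0.06],  [0.31, 0.71, 0.04],  [0.06, 0.04, 0.91]]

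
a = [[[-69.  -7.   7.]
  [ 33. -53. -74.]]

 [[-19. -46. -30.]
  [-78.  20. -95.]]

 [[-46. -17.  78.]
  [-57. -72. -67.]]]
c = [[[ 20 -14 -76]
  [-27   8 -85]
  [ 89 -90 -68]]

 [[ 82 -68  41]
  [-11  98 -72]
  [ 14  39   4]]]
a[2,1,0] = -57.0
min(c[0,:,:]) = -90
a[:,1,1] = [-53.0, 20.0, -72.0]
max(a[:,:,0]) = 33.0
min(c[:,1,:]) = -85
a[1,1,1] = 20.0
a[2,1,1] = -72.0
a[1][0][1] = -46.0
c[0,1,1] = 8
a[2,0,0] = -46.0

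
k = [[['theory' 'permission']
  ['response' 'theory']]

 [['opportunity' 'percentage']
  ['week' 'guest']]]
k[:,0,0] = ['theory', 'opportunity']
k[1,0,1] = 'percentage'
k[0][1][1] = 'theory'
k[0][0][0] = 'theory'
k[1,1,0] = 'week'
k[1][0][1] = 'percentage'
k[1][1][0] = 'week'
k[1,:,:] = [['opportunity', 'percentage'], ['week', 'guest']]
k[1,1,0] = 'week'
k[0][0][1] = 'permission'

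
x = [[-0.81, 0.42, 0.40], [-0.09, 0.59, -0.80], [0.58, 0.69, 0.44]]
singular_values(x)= [1.0, 1.0, 1.0]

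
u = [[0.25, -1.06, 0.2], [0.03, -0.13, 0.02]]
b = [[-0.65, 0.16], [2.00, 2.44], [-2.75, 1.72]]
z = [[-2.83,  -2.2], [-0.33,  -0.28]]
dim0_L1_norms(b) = [5.4, 4.32]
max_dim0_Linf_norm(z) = 2.83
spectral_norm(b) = 3.46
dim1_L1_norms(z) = [5.03, 0.61]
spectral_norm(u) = 1.12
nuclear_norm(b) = 6.45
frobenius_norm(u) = 1.12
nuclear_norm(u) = 1.12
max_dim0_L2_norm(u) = 1.07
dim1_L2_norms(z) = [3.58, 0.43]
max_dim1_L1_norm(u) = 1.51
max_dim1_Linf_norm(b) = 2.75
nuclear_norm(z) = 3.63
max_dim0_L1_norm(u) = 1.19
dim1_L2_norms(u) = [1.11, 0.13]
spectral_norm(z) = 3.61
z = u @ b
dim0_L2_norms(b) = [3.46, 2.99]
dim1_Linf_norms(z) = [2.83, 0.33]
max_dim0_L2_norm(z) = 2.85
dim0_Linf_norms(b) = [2.75, 2.44]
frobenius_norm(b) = 4.57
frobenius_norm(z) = 3.61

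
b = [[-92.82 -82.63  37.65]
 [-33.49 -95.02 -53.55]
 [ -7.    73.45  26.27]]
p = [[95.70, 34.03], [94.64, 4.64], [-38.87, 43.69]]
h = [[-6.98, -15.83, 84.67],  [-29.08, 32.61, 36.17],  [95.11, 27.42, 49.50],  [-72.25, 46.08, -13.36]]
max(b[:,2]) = 37.65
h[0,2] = 84.67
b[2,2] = 26.27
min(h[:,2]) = -13.36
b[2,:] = [-7.0, 73.45, 26.27]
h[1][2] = 36.17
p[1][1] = 4.64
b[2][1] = 73.45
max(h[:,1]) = 46.08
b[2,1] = 73.45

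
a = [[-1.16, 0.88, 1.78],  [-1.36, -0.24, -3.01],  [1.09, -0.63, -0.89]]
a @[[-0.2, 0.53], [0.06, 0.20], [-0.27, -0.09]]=[[-0.20,  -0.60], [1.07,  -0.5], [-0.02,  0.53]]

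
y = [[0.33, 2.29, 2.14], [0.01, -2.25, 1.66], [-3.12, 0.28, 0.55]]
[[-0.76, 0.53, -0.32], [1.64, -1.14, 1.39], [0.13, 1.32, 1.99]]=y @ [[-0.05, -0.41, -0.61],  [-0.55, 0.41, -0.37],  [0.24, -0.13, 0.34]]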